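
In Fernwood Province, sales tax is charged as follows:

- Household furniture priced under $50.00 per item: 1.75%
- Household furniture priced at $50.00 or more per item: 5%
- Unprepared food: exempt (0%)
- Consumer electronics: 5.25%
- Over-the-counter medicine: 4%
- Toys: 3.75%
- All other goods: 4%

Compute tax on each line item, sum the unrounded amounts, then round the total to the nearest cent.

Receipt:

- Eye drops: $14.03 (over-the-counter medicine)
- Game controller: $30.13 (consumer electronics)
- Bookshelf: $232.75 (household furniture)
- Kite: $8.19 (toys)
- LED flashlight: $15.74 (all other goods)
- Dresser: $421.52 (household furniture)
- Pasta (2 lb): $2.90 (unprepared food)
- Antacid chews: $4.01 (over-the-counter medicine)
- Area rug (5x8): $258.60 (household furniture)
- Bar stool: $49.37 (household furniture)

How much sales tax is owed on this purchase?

Eye drops $14.03: over-the-counter medicine → 4% → $0.5612
Game controller $30.13: consumer electronics → 5.25% → $1.581825
Bookshelf $232.75: household furniture, $50.00 or more → 5% → $11.6375
Kite $8.19: toys → 3.75% → $0.307125
LED flashlight $15.74: all other goods → 4% → $0.6296
Dresser $421.52: household furniture, $50.00 or more → 5% → $21.076
Pasta (2 lb) $2.90: unprepared food → 0% → $0.00
Antacid chews $4.01: over-the-counter medicine → 4% → $0.1604
Area rug (5x8) $258.60: household furniture, $50.00 or more → 5% → $12.93
Bar stool $49.37: household furniture, under $50.00 → 1.75% → $0.863975
Unrounded tax sum = $49.747625 → $49.75

$49.75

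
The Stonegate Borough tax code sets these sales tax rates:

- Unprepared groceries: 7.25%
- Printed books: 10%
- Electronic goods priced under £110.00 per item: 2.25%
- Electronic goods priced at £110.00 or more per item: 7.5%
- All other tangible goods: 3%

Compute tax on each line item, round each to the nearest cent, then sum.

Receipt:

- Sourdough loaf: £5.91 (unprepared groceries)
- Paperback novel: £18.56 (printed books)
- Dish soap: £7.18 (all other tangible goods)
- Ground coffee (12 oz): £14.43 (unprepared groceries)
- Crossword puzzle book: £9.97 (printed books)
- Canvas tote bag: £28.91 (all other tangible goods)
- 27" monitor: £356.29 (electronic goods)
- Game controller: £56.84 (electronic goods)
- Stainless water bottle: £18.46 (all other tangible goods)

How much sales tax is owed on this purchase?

Sourdough loaf £5.91: unprepared groceries → 7.25% → £0.43
Paperback novel £18.56: printed books → 10% → £1.86
Dish soap £7.18: all other tangible goods → 3% → £0.22
Ground coffee (12 oz) £14.43: unprepared groceries → 7.25% → £1.05
Crossword puzzle book £9.97: printed books → 10% → £1.00
Canvas tote bag £28.91: all other tangible goods → 3% → £0.87
27" monitor £356.29: electronic goods, £110.00 or more → 7.5% → £26.72
Game controller £56.84: electronic goods, under £110.00 → 2.25% → £1.28
Stainless water bottle £18.46: all other tangible goods → 3% → £0.55
Total tax = £0.43 + £1.86 + £0.22 + £1.05 + £1.00 + £0.87 + £26.72 + £1.28 + £0.55 = £33.98

£33.98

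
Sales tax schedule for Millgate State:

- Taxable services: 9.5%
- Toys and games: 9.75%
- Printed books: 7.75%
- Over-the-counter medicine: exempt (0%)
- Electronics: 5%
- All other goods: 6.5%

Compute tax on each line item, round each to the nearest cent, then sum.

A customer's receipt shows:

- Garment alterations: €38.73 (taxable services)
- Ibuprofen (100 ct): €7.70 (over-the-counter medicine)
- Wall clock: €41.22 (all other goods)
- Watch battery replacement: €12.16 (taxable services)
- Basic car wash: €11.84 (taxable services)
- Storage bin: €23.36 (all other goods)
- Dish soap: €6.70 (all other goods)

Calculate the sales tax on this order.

Garment alterations €38.73: taxable services → 9.5% → €3.68
Ibuprofen (100 ct) €7.70: over-the-counter medicine → 0% → €0.00
Wall clock €41.22: all other goods → 6.5% → €2.68
Watch battery replacement €12.16: taxable services → 9.5% → €1.16
Basic car wash €11.84: taxable services → 9.5% → €1.12
Storage bin €23.36: all other goods → 6.5% → €1.52
Dish soap €6.70: all other goods → 6.5% → €0.44
Total tax = €3.68 + €2.68 + €1.16 + €1.12 + €1.52 + €0.44 = €10.60

€10.60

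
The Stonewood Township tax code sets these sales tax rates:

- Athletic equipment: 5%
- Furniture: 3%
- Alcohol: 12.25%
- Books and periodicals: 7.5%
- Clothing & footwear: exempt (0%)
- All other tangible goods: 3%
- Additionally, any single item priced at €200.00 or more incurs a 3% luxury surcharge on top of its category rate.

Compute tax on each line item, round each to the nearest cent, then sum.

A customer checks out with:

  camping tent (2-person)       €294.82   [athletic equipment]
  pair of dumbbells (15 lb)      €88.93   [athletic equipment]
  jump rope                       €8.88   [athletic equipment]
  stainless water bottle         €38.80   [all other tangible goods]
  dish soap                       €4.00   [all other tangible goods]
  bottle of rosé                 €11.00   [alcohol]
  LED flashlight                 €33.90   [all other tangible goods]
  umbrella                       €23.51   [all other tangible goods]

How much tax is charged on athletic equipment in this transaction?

Camping tent (2-person) €294.82: athletic equipment → 5% + 3% surcharge = 8% → €23.59
Pair of dumbbells (15 lb) €88.93: athletic equipment → 5% → €4.45
Jump rope €8.88: athletic equipment → 5% → €0.44
Tax on athletic equipment = €23.59 + €4.45 + €0.44 = €28.48

€28.48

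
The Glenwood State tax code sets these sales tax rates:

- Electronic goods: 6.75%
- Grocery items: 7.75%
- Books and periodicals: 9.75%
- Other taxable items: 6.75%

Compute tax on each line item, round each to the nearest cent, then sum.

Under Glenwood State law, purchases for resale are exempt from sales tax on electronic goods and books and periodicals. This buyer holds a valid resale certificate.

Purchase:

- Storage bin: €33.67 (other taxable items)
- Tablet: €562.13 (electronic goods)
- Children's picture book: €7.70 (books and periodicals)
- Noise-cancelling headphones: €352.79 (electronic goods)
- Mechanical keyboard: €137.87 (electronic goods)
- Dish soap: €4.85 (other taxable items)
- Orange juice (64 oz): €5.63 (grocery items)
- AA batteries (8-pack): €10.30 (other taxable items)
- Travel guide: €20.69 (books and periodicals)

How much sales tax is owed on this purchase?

Storage bin €33.67: other taxable items → 6.75% → €2.27
Tablet €562.13: electronic goods, buyer-exempt → 0% → €0.00
Children's picture book €7.70: books and periodicals, buyer-exempt → 0% → €0.00
Noise-cancelling headphones €352.79: electronic goods, buyer-exempt → 0% → €0.00
Mechanical keyboard €137.87: electronic goods, buyer-exempt → 0% → €0.00
Dish soap €4.85: other taxable items → 6.75% → €0.33
Orange juice (64 oz) €5.63: grocery items → 7.75% → €0.44
AA batteries (8-pack) €10.30: other taxable items → 6.75% → €0.70
Travel guide €20.69: books and periodicals, buyer-exempt → 0% → €0.00
Total tax = €2.27 + €0.33 + €0.44 + €0.70 = €3.74

€3.74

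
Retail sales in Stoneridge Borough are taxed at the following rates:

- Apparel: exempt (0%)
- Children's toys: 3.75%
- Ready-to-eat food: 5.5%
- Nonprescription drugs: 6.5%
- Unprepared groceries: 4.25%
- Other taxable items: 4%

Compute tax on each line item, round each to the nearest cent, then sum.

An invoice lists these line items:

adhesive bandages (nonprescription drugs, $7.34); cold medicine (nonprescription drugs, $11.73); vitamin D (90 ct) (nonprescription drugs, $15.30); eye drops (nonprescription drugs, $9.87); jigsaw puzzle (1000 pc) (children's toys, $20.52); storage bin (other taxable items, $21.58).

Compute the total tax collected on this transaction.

Adhesive bandages $7.34: nonprescription drugs → 6.5% → $0.48
Cold medicine $11.73: nonprescription drugs → 6.5% → $0.76
Vitamin D (90 ct) $15.30: nonprescription drugs → 6.5% → $0.99
Eye drops $9.87: nonprescription drugs → 6.5% → $0.64
Jigsaw puzzle (1000 pc) $20.52: children's toys → 3.75% → $0.77
Storage bin $21.58: other taxable items → 4% → $0.86
Total tax = $0.48 + $0.76 + $0.99 + $0.64 + $0.77 + $0.86 = $4.50

$4.50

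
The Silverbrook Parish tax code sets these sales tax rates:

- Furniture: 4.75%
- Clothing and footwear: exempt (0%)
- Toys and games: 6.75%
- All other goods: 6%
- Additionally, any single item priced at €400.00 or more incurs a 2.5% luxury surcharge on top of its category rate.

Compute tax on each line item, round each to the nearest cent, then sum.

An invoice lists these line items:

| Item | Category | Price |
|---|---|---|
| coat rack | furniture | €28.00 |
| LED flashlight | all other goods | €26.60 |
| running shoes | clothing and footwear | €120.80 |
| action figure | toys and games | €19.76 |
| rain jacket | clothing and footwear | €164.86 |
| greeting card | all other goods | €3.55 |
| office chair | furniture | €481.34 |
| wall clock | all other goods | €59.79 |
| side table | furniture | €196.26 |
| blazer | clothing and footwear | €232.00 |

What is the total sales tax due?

€52.28

Coat rack €28.00: furniture → 4.75% → €1.33
LED flashlight €26.60: all other goods → 6% → €1.60
Running shoes €120.80: clothing and footwear → 0% → €0.00
Action figure €19.76: toys and games → 6.75% → €1.33
Rain jacket €164.86: clothing and footwear → 0% → €0.00
Greeting card €3.55: all other goods → 6% → €0.21
Office chair €481.34: furniture → 4.75% + 2.5% surcharge = 7.25% → €34.90
Wall clock €59.79: all other goods → 6% → €3.59
Side table €196.26: furniture → 4.75% → €9.32
Blazer €232.00: clothing and footwear → 0% → €0.00
Total tax = €1.33 + €1.60 + €1.33 + €0.21 + €34.90 + €3.59 + €9.32 = €52.28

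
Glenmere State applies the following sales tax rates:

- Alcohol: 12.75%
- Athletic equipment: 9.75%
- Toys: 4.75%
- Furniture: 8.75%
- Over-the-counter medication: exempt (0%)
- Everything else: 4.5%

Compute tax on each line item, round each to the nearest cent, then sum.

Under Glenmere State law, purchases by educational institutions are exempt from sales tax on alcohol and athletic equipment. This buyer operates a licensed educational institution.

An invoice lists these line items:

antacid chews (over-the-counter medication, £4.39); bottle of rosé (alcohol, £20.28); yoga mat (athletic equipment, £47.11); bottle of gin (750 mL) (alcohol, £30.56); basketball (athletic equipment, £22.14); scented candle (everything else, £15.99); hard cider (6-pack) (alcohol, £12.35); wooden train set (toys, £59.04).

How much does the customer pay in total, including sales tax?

£215.38

Antacid chews £4.39: over-the-counter medication → 0% → £0.00
Bottle of rosé £20.28: alcohol, buyer-exempt → 0% → £0.00
Yoga mat £47.11: athletic equipment, buyer-exempt → 0% → £0.00
Bottle of gin (750 mL) £30.56: alcohol, buyer-exempt → 0% → £0.00
Basketball £22.14: athletic equipment, buyer-exempt → 0% → £0.00
Scented candle £15.99: everything else → 4.5% → £0.72
Hard cider (6-pack) £12.35: alcohol, buyer-exempt → 0% → £0.00
Wooden train set £59.04: toys → 4.75% → £2.80
Subtotal = £211.86; tax = £3.52; total due = £215.38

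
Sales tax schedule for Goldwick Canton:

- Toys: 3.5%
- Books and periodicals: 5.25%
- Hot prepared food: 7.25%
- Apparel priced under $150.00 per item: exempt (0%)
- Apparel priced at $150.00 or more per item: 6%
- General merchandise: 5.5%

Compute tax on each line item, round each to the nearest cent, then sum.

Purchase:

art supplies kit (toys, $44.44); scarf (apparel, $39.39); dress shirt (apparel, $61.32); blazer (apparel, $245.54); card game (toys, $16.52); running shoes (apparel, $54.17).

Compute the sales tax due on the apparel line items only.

Scarf $39.39: apparel, under $150.00 → 0% → $0.00
Dress shirt $61.32: apparel, under $150.00 → 0% → $0.00
Blazer $245.54: apparel, $150.00 or more → 6% → $14.73
Running shoes $54.17: apparel, under $150.00 → 0% → $0.00
Tax on apparel = $0.00 + $0.00 + $14.73 + $0.00 = $14.73

$14.73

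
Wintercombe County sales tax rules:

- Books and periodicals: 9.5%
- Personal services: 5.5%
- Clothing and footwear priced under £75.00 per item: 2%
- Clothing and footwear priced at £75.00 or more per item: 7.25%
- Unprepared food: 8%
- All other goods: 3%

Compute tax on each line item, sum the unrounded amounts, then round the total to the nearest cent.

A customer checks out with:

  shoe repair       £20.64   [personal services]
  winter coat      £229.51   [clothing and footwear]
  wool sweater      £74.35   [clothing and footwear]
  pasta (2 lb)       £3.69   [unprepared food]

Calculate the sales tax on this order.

£19.56

Shoe repair £20.64: personal services → 5.5% → £1.1352
Winter coat £229.51: clothing and footwear, £75.00 or more → 7.25% → £16.639475
Wool sweater £74.35: clothing and footwear, under £75.00 → 2% → £1.487
Pasta (2 lb) £3.69: unprepared food → 8% → £0.2952
Unrounded tax sum = £19.556875 → £19.56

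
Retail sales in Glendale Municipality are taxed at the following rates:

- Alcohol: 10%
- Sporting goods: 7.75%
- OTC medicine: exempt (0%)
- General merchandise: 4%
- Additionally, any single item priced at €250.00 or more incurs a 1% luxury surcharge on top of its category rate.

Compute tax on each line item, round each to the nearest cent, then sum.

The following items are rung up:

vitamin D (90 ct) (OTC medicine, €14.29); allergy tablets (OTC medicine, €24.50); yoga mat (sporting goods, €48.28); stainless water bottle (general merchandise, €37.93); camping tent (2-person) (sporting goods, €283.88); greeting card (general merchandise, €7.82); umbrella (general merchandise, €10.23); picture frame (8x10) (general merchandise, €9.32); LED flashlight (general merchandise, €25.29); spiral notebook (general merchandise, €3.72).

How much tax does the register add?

Vitamin D (90 ct) €14.29: OTC medicine → 0% → €0.00
Allergy tablets €24.50: OTC medicine → 0% → €0.00
Yoga mat €48.28: sporting goods → 7.75% → €3.74
Stainless water bottle €37.93: general merchandise → 4% → €1.52
Camping tent (2-person) €283.88: sporting goods → 7.75% + 1% surcharge = 8.75% → €24.84
Greeting card €7.82: general merchandise → 4% → €0.31
Umbrella €10.23: general merchandise → 4% → €0.41
Picture frame (8x10) €9.32: general merchandise → 4% → €0.37
LED flashlight €25.29: general merchandise → 4% → €1.01
Spiral notebook €3.72: general merchandise → 4% → €0.15
Total tax = €3.74 + €1.52 + €24.84 + €0.31 + €0.41 + €0.37 + €1.01 + €0.15 = €32.35

€32.35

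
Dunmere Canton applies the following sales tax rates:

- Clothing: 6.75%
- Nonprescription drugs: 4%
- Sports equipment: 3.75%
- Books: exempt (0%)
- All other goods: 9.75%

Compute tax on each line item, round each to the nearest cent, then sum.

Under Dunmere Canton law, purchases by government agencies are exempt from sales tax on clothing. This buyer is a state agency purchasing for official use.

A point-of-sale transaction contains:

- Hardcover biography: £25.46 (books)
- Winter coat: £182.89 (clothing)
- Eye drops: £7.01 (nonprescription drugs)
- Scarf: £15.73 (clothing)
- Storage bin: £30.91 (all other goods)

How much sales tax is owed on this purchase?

Hardcover biography £25.46: books → 0% → £0.00
Winter coat £182.89: clothing, buyer-exempt → 0% → £0.00
Eye drops £7.01: nonprescription drugs → 4% → £0.28
Scarf £15.73: clothing, buyer-exempt → 0% → £0.00
Storage bin £30.91: all other goods → 9.75% → £3.01
Total tax = £0.28 + £3.01 = £3.29

£3.29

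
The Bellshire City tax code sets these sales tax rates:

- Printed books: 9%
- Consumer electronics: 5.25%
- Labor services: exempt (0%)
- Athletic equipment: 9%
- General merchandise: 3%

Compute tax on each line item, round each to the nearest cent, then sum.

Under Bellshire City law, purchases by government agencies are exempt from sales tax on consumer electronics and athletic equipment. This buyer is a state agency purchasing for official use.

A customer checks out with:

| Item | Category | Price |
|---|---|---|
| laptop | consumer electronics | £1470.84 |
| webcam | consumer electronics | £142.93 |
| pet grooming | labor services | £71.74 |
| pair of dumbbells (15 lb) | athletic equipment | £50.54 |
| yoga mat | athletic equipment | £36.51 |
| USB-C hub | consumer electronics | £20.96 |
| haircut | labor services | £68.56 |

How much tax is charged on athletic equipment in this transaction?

Pair of dumbbells (15 lb) £50.54: athletic equipment, buyer-exempt → 0% → £0.00
Yoga mat £36.51: athletic equipment, buyer-exempt → 0% → £0.00
Tax on athletic equipment = £0.00 + £0.00 = £0.00

£0.00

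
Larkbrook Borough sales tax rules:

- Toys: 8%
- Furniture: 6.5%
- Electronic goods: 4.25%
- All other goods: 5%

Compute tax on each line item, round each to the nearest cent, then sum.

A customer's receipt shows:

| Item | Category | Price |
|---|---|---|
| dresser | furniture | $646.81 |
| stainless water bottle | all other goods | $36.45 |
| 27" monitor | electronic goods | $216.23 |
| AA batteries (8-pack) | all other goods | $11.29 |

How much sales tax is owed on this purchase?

Dresser $646.81: furniture → 6.5% → $42.04
Stainless water bottle $36.45: all other goods → 5% → $1.82
27" monitor $216.23: electronic goods → 4.25% → $9.19
AA batteries (8-pack) $11.29: all other goods → 5% → $0.56
Total tax = $42.04 + $1.82 + $9.19 + $0.56 = $53.61

$53.61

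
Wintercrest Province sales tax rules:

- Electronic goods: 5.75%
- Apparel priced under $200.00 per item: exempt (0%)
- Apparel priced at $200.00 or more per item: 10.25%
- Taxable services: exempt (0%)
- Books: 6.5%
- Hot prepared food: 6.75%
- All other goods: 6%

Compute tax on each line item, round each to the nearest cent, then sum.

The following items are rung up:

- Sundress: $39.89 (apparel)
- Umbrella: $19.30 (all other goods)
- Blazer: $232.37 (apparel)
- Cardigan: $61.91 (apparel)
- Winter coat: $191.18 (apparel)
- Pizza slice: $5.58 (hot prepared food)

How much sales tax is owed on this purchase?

Sundress $39.89: apparel, under $200.00 → 0% → $0.00
Umbrella $19.30: all other goods → 6% → $1.16
Blazer $232.37: apparel, $200.00 or more → 10.25% → $23.82
Cardigan $61.91: apparel, under $200.00 → 0% → $0.00
Winter coat $191.18: apparel, under $200.00 → 0% → $0.00
Pizza slice $5.58: hot prepared food → 6.75% → $0.38
Total tax = $1.16 + $23.82 + $0.38 = $25.36

$25.36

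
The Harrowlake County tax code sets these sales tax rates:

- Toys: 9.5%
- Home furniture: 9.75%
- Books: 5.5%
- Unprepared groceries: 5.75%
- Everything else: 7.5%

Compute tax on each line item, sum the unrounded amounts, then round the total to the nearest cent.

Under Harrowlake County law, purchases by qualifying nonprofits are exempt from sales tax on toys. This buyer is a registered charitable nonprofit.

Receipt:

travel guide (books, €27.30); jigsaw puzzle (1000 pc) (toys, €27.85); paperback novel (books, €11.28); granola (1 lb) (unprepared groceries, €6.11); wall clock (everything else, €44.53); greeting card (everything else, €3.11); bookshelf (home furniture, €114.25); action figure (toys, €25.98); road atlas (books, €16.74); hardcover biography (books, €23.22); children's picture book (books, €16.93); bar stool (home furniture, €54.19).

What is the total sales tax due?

€25.60

Travel guide €27.30: books → 5.5% → €1.5015
Jigsaw puzzle (1000 pc) €27.85: toys, buyer-exempt → 0% → €0.00
Paperback novel €11.28: books → 5.5% → €0.6204
Granola (1 lb) €6.11: unprepared groceries → 5.75% → €0.351325
Wall clock €44.53: everything else → 7.5% → €3.33975
Greeting card €3.11: everything else → 7.5% → €0.23325
Bookshelf €114.25: home furniture → 9.75% → €11.139375
Action figure €25.98: toys, buyer-exempt → 0% → €0.00
Road atlas €16.74: books → 5.5% → €0.9207
Hardcover biography €23.22: books → 5.5% → €1.2771
Children's picture book €16.93: books → 5.5% → €0.93115
Bar stool €54.19: home furniture → 9.75% → €5.283525
Unrounded tax sum = €25.598075 → €25.60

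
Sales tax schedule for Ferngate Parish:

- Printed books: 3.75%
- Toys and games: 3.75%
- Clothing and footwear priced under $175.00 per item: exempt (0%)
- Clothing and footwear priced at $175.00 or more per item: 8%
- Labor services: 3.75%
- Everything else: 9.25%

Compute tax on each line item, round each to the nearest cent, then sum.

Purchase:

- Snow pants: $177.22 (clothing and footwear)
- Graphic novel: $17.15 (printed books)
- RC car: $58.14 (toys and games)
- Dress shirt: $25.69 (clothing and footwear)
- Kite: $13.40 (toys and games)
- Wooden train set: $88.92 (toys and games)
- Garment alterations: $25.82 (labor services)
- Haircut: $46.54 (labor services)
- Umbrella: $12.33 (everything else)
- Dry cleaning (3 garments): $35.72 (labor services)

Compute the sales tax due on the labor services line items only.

Garment alterations $25.82: labor services → 3.75% → $0.97
Haircut $46.54: labor services → 3.75% → $1.75
Dry cleaning (3 garments) $35.72: labor services → 3.75% → $1.34
Tax on labor services = $0.97 + $1.75 + $1.34 = $4.06

$4.06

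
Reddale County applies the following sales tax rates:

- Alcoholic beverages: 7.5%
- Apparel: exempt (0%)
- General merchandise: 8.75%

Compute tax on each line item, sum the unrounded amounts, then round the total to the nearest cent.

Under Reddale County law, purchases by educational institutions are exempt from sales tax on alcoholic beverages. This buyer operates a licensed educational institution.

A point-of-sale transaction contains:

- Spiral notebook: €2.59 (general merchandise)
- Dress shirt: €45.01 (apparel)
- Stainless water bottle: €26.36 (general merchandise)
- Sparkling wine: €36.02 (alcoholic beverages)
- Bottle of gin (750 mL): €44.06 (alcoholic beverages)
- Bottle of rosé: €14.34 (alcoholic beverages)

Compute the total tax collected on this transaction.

Spiral notebook €2.59: general merchandise → 8.75% → €0.226625
Dress shirt €45.01: apparel → 0% → €0.00
Stainless water bottle €26.36: general merchandise → 8.75% → €2.3065
Sparkling wine €36.02: alcoholic beverages, buyer-exempt → 0% → €0.00
Bottle of gin (750 mL) €44.06: alcoholic beverages, buyer-exempt → 0% → €0.00
Bottle of rosé €14.34: alcoholic beverages, buyer-exempt → 0% → €0.00
Unrounded tax sum = €2.533125 → €2.53

€2.53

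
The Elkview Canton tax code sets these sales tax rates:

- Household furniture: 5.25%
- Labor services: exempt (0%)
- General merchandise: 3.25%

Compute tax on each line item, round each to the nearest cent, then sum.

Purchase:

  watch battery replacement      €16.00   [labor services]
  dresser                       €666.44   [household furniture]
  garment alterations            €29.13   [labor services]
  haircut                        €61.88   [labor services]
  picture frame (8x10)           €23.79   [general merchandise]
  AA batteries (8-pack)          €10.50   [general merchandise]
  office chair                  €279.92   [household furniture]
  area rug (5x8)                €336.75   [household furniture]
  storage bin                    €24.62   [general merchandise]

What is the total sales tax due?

€69.28

Watch battery replacement €16.00: labor services → 0% → €0.00
Dresser €666.44: household furniture → 5.25% → €34.99
Garment alterations €29.13: labor services → 0% → €0.00
Haircut €61.88: labor services → 0% → €0.00
Picture frame (8x10) €23.79: general merchandise → 3.25% → €0.77
AA batteries (8-pack) €10.50: general merchandise → 3.25% → €0.34
Office chair €279.92: household furniture → 5.25% → €14.70
Area rug (5x8) €336.75: household furniture → 5.25% → €17.68
Storage bin €24.62: general merchandise → 3.25% → €0.80
Total tax = €34.99 + €0.77 + €0.34 + €14.70 + €17.68 + €0.80 = €69.28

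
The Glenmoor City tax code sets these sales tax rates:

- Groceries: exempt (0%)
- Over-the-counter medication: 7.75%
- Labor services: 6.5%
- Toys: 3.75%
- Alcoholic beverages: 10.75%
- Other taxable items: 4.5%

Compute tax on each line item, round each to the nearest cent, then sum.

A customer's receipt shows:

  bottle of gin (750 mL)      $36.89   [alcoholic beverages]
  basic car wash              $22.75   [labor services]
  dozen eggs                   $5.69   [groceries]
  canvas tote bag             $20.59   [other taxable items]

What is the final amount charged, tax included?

$92.30

Bottle of gin (750 mL) $36.89: alcoholic beverages → 10.75% → $3.97
Basic car wash $22.75: labor services → 6.5% → $1.48
Dozen eggs $5.69: groceries → 0% → $0.00
Canvas tote bag $20.59: other taxable items → 4.5% → $0.93
Subtotal = $85.92; tax = $6.38; total due = $92.30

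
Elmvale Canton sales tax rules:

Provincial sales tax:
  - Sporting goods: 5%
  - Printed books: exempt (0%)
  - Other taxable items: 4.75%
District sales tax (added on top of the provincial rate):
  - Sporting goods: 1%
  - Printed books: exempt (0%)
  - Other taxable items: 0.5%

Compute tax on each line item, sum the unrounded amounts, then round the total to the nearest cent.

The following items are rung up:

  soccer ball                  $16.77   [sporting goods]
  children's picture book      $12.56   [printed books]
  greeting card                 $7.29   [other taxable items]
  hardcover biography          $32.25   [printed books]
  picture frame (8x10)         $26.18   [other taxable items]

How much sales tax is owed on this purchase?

$2.76

Soccer ball $16.77: sporting goods → 5% + 1% district = 6% → $1.0062
Children's picture book $12.56: printed books → 0% + 0% district = 0% → $0.00
Greeting card $7.29: other taxable items → 4.75% + 0.5% district = 5.25% → $0.382725
Hardcover biography $32.25: printed books → 0% + 0% district = 0% → $0.00
Picture frame (8x10) $26.18: other taxable items → 4.75% + 0.5% district = 5.25% → $1.37445
Unrounded tax sum = $2.763375 → $2.76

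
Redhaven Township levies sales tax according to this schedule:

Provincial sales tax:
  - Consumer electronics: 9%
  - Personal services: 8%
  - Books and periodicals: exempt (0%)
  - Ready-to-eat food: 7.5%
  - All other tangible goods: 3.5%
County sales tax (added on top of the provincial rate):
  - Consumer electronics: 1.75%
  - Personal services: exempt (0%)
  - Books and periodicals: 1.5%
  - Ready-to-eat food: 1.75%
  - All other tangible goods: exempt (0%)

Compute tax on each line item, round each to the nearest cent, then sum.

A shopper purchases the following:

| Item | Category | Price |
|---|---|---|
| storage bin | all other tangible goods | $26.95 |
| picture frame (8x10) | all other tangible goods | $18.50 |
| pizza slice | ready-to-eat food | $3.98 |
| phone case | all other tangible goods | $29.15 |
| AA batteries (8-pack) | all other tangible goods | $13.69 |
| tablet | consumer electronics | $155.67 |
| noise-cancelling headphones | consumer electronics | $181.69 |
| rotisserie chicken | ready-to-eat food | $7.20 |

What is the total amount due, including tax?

$477.22

Storage bin $26.95: all other tangible goods → 3.5% + 0% county = 3.5% → $0.94
Picture frame (8x10) $18.50: all other tangible goods → 3.5% + 0% county = 3.5% → $0.65
Pizza slice $3.98: ready-to-eat food → 7.5% + 1.75% county = 9.25% → $0.37
Phone case $29.15: all other tangible goods → 3.5% + 0% county = 3.5% → $1.02
AA batteries (8-pack) $13.69: all other tangible goods → 3.5% + 0% county = 3.5% → $0.48
Tablet $155.67: consumer electronics → 9% + 1.75% county = 10.75% → $16.73
Noise-cancelling headphones $181.69: consumer electronics → 9% + 1.75% county = 10.75% → $19.53
Rotisserie chicken $7.20: ready-to-eat food → 7.5% + 1.75% county = 9.25% → $0.67
Subtotal = $436.83; tax = $40.39; total due = $477.22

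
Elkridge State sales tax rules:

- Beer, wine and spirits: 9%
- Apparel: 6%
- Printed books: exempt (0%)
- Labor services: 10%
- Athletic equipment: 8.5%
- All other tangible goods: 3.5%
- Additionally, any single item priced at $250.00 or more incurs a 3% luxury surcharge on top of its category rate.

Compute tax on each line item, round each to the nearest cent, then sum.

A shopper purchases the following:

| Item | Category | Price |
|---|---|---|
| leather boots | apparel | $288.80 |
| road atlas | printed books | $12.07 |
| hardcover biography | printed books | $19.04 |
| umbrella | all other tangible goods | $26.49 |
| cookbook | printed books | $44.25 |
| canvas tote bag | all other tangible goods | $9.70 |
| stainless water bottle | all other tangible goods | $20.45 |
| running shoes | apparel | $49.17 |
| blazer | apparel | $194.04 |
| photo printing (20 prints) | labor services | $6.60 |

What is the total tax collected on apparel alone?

Leather boots $288.80: apparel → 6% + 3% surcharge = 9% → $25.99
Running shoes $49.17: apparel → 6% → $2.95
Blazer $194.04: apparel → 6% → $11.64
Tax on apparel = $25.99 + $2.95 + $11.64 = $40.58

$40.58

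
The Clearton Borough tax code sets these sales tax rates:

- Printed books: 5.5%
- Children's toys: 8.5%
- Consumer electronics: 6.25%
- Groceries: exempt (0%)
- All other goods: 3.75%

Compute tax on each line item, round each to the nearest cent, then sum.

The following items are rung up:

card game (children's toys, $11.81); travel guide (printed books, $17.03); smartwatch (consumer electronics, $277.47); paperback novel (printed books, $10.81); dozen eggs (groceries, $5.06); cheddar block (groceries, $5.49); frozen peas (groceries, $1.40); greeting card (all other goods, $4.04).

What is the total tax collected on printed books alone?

$1.53

Travel guide $17.03: printed books → 5.5% → $0.94
Paperback novel $10.81: printed books → 5.5% → $0.59
Tax on printed books = $0.94 + $0.59 = $1.53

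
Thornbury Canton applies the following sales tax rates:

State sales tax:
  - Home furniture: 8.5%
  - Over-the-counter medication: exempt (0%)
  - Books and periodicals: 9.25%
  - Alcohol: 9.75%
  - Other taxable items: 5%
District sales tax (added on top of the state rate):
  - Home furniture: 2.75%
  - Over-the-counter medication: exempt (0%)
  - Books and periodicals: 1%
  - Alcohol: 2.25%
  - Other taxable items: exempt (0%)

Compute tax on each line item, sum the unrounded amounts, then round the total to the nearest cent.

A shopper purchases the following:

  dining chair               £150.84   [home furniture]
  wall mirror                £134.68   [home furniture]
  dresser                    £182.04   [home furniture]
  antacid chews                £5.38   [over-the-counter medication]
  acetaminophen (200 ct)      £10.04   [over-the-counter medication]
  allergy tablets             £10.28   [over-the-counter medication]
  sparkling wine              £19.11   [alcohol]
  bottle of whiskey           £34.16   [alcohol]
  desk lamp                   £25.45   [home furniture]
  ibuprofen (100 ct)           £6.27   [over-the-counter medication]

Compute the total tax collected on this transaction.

£61.86

Dining chair £150.84: home furniture → 8.5% + 2.75% district = 11.25% → £16.9695
Wall mirror £134.68: home furniture → 8.5% + 2.75% district = 11.25% → £15.1515
Dresser £182.04: home furniture → 8.5% + 2.75% district = 11.25% → £20.4795
Antacid chews £5.38: over-the-counter medication → 0% + 0% district = 0% → £0.00
Acetaminophen (200 ct) £10.04: over-the-counter medication → 0% + 0% district = 0% → £0.00
Allergy tablets £10.28: over-the-counter medication → 0% + 0% district = 0% → £0.00
Sparkling wine £19.11: alcohol → 9.75% + 2.25% district = 12% → £2.2932
Bottle of whiskey £34.16: alcohol → 9.75% + 2.25% district = 12% → £4.0992
Desk lamp £25.45: home furniture → 8.5% + 2.75% district = 11.25% → £2.863125
Ibuprofen (100 ct) £6.27: over-the-counter medication → 0% + 0% district = 0% → £0.00
Unrounded tax sum = £61.856025 → £61.86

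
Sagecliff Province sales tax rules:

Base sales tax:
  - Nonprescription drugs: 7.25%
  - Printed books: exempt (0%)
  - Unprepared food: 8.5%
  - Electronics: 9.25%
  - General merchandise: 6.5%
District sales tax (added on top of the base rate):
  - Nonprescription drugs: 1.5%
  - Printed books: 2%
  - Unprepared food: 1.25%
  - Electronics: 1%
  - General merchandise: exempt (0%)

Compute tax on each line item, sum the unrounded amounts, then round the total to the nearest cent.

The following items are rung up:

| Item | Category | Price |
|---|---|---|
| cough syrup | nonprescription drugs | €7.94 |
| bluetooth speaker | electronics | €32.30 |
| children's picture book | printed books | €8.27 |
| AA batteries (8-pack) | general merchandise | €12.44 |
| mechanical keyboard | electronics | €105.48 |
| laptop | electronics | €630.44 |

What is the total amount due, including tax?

€877.28

Cough syrup €7.94: nonprescription drugs → 7.25% + 1.5% district = 8.75% → €0.69475
Bluetooth speaker €32.30: electronics → 9.25% + 1% district = 10.25% → €3.31075
Children's picture book €8.27: printed books → 0% + 2% district = 2% → €0.1654
AA batteries (8-pack) €12.44: general merchandise → 6.5% + 0% district = 6.5% → €0.8086
Mechanical keyboard €105.48: electronics → 9.25% + 1% district = 10.25% → €10.8117
Laptop €630.44: electronics → 9.25% + 1% district = 10.25% → €64.6201
Subtotal = €796.87; unrounded tax = €80.4113 → €80.41; total due = €877.28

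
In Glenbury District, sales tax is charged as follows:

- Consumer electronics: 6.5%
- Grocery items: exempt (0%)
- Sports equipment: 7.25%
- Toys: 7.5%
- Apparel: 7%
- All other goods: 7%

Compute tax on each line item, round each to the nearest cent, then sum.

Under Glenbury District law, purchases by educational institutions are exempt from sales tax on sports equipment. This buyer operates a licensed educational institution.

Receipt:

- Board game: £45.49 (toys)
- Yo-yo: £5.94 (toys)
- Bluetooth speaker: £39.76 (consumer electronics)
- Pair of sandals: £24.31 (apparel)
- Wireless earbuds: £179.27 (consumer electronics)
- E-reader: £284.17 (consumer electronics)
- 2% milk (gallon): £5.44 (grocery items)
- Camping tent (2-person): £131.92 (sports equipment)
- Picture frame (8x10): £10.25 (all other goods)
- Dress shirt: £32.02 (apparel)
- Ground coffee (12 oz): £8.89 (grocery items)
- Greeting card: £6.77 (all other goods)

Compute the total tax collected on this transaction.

Board game £45.49: toys → 7.5% → £3.41
Yo-yo £5.94: toys → 7.5% → £0.45
Bluetooth speaker £39.76: consumer electronics → 6.5% → £2.58
Pair of sandals £24.31: apparel → 7% → £1.70
Wireless earbuds £179.27: consumer electronics → 6.5% → £11.65
E-reader £284.17: consumer electronics → 6.5% → £18.47
2% milk (gallon) £5.44: grocery items → 0% → £0.00
Camping tent (2-person) £131.92: sports equipment, buyer-exempt → 0% → £0.00
Picture frame (8x10) £10.25: all other goods → 7% → £0.72
Dress shirt £32.02: apparel → 7% → £2.24
Ground coffee (12 oz) £8.89: grocery items → 0% → £0.00
Greeting card £6.77: all other goods → 7% → £0.47
Total tax = £3.41 + £0.45 + £2.58 + £1.70 + £11.65 + £18.47 + £0.72 + £2.24 + £0.47 = £41.69

£41.69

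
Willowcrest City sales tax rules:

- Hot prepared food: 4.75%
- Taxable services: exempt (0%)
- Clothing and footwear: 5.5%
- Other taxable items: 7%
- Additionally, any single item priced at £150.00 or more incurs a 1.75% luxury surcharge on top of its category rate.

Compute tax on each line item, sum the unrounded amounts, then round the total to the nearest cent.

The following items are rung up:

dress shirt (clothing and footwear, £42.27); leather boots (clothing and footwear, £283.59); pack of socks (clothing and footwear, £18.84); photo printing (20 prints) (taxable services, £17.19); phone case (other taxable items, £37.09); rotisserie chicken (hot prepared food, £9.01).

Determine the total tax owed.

£26.95

Dress shirt £42.27: clothing and footwear → 5.5% → £2.32485
Leather boots £283.59: clothing and footwear → 5.5% + 1.75% surcharge = 7.25% → £20.560275
Pack of socks £18.84: clothing and footwear → 5.5% → £1.0362
Photo printing (20 prints) £17.19: taxable services → 0% → £0.00
Phone case £37.09: other taxable items → 7% → £2.5963
Rotisserie chicken £9.01: hot prepared food → 4.75% → £0.427975
Unrounded tax sum = £26.9456 → £26.95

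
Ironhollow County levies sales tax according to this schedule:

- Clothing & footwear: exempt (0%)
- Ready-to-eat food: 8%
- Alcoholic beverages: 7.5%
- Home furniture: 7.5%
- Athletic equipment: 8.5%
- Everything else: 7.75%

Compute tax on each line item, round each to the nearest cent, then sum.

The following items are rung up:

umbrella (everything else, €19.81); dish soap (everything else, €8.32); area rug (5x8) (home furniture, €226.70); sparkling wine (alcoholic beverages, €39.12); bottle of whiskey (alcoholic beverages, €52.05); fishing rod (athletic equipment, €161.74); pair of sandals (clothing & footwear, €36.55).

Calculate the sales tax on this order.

€39.76

Umbrella €19.81: everything else → 7.75% → €1.54
Dish soap €8.32: everything else → 7.75% → €0.64
Area rug (5x8) €226.70: home furniture → 7.5% → €17.00
Sparkling wine €39.12: alcoholic beverages → 7.5% → €2.93
Bottle of whiskey €52.05: alcoholic beverages → 7.5% → €3.90
Fishing rod €161.74: athletic equipment → 8.5% → €13.75
Pair of sandals €36.55: clothing & footwear → 0% → €0.00
Total tax = €1.54 + €0.64 + €17.00 + €2.93 + €3.90 + €13.75 = €39.76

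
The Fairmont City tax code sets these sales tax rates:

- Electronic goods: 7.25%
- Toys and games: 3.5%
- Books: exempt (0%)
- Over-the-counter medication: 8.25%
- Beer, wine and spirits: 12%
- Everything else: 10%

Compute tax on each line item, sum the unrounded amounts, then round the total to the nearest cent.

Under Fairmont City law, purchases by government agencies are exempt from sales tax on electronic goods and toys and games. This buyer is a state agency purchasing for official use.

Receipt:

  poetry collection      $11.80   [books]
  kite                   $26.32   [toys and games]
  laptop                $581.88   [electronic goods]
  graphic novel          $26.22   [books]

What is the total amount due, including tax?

$646.22

Poetry collection $11.80: books → 0% → $0.00
Kite $26.32: toys and games, buyer-exempt → 0% → $0.00
Laptop $581.88: electronic goods, buyer-exempt → 0% → $0.00
Graphic novel $26.22: books → 0% → $0.00
Subtotal = $646.22; unrounded tax = $0.00 → $0.00; total due = $646.22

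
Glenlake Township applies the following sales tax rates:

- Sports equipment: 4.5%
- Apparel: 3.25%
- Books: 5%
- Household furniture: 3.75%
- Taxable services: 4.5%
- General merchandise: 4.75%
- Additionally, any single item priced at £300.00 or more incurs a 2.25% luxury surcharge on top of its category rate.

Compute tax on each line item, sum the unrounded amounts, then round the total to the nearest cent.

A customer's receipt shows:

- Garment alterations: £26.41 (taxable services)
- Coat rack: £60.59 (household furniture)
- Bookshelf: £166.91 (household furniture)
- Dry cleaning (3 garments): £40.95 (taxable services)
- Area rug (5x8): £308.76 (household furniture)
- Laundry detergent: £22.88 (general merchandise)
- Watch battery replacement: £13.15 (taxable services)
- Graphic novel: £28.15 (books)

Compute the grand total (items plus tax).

£700.97

Garment alterations £26.41: taxable services → 4.5% → £1.18845
Coat rack £60.59: household furniture → 3.75% → £2.272125
Bookshelf £166.91: household furniture → 3.75% → £6.259125
Dry cleaning (3 garments) £40.95: taxable services → 4.5% → £1.84275
Area rug (5x8) £308.76: household furniture → 3.75% + 2.25% surcharge = 6% → £18.5256
Laundry detergent £22.88: general merchandise → 4.75% → £1.0868
Watch battery replacement £13.15: taxable services → 4.5% → £0.59175
Graphic novel £28.15: books → 5% → £1.4075
Subtotal = £667.80; unrounded tax = £33.1741 → £33.17; total due = £700.97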